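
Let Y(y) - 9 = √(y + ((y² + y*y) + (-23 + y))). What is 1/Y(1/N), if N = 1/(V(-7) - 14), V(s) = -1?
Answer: -9/316 + √397/316 ≈ 0.034572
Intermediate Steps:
N = -1/15 (N = 1/(-1 - 14) = 1/(-15) = -1/15 ≈ -0.066667)
Y(y) = 9 + √(-23 + 2*y + 2*y²) (Y(y) = 9 + √(y + ((y² + y*y) + (-23 + y))) = 9 + √(y + ((y² + y²) + (-23 + y))) = 9 + √(y + (2*y² + (-23 + y))) = 9 + √(y + (-23 + y + 2*y²)) = 9 + √(-23 + 2*y + 2*y²))
1/Y(1/N) = 1/(9 + √(-23 + 2/(-1/15) + 2*(1/(-1/15))²)) = 1/(9 + √(-23 + 2*(-15) + 2*(-15)²)) = 1/(9 + √(-23 - 30 + 2*225)) = 1/(9 + √(-23 - 30 + 450)) = 1/(9 + √397)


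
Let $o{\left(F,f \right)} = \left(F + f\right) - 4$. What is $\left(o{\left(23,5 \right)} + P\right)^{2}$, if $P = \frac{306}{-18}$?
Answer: $49$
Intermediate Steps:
$P = -17$ ($P = 306 \left(- \frac{1}{18}\right) = -17$)
$o{\left(F,f \right)} = -4 + F + f$
$\left(o{\left(23,5 \right)} + P\right)^{2} = \left(\left(-4 + 23 + 5\right) - 17\right)^{2} = \left(24 - 17\right)^{2} = 7^{2} = 49$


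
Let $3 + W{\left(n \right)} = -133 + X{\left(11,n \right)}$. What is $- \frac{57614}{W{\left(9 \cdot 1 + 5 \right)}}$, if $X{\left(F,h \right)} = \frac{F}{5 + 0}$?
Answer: $\frac{288070}{669} \approx 430.6$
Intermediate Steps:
$X{\left(F,h \right)} = \frac{F}{5}$
$W{\left(n \right)} = - \frac{669}{5}$ ($W{\left(n \right)} = -3 + \left(-133 + \frac{1}{5} \cdot 11\right) = -3 + \left(-133 + \frac{11}{5}\right) = -3 - \frac{654}{5} = - \frac{669}{5}$)
$- \frac{57614}{W{\left(9 \cdot 1 + 5 \right)}} = - \frac{57614}{- \frac{669}{5}} = \left(-57614\right) \left(- \frac{5}{669}\right) = \frac{288070}{669}$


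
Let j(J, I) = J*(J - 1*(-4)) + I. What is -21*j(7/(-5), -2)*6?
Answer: 17766/25 ≈ 710.64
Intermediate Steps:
j(J, I) = I + J*(4 + J) (j(J, I) = J*(J + 4) + I = J*(4 + J) + I = I + J*(4 + J))
-21*j(7/(-5), -2)*6 = -21*(-2 + (7/(-5))² + 4*(7/(-5)))*6 = -21*(-2 + (7*(-⅕))² + 4*(7*(-⅕)))*6 = -21*(-2 + (-7/5)² + 4*(-7/5))*6 = -21*(-2 + 49/25 - 28/5)*6 = -21*(-141/25)*6 = (2961/25)*6 = 17766/25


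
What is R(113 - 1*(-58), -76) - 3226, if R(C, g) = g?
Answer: -3302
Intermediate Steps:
R(113 - 1*(-58), -76) - 3226 = -76 - 3226 = -3302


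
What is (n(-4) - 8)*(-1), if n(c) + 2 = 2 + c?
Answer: 12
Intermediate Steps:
n(c) = c (n(c) = -2 + (2 + c) = c)
(n(-4) - 8)*(-1) = (-4 - 8)*(-1) = -12*(-1) = 12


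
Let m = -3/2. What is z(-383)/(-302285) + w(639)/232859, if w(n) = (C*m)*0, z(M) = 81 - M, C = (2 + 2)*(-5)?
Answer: -464/302285 ≈ -0.0015350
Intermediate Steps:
m = -3/2 (m = -3*½ = -3/2 ≈ -1.5000)
C = -20 (C = 4*(-5) = -20)
w(n) = 0 (w(n) = -20*(-3/2)*0 = 30*0 = 0)
z(-383)/(-302285) + w(639)/232859 = (81 - 1*(-383))/(-302285) + 0/232859 = (81 + 383)*(-1/302285) + 0*(1/232859) = 464*(-1/302285) + 0 = -464/302285 + 0 = -464/302285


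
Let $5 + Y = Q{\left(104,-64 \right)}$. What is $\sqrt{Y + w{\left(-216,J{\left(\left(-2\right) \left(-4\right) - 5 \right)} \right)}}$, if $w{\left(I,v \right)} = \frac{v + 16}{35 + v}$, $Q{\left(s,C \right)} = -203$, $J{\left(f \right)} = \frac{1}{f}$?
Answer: $\frac{i \sqrt{2331894}}{106} \approx 14.406 i$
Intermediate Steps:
$Y = -208$ ($Y = -5 - 203 = -208$)
$w{\left(I,v \right)} = \frac{16 + v}{35 + v}$
$\sqrt{Y + w{\left(-216,J{\left(\left(-2\right) \left(-4\right) - 5 \right)} \right)}} = \sqrt{-208 + \frac{16 + \frac{1}{\left(-2\right) \left(-4\right) - 5}}{35 + \frac{1}{\left(-2\right) \left(-4\right) - 5}}} = \sqrt{-208 + \frac{16 + \frac{1}{8 - 5}}{35 + \frac{1}{8 - 5}}} = \sqrt{-208 + \frac{16 + \frac{1}{3}}{35 + \frac{1}{3}}} = \sqrt{-208 + \frac{1}{\frac{106}{3}} \cdot \frac{49}{3}} = \sqrt{-208 + \frac{3}{106} \cdot \frac{49}{3}} = \sqrt{-208 + \frac{49}{106}} = \sqrt{- \frac{21999}{106}} = \frac{i \sqrt{2331894}}{106}$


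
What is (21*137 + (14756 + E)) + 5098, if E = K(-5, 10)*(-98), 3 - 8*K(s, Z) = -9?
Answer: 22584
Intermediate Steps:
K(s, Z) = 3/2 (K(s, Z) = 3/8 - ⅛*(-9) = 3/8 + 9/8 = 3/2)
E = -147 (E = (3/2)*(-98) = -147)
(21*137 + (14756 + E)) + 5098 = (21*137 + (14756 - 147)) + 5098 = (2877 + 14609) + 5098 = 17486 + 5098 = 22584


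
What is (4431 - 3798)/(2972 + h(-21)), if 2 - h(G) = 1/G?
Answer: 13293/62455 ≈ 0.21284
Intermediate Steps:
h(G) = 2 - 1/G
(4431 - 3798)/(2972 + h(-21)) = (4431 - 3798)/(2972 + (2 - 1/(-21))) = 633/(2972 + (2 - 1*(-1/21))) = 633/(2972 + (2 + 1/21)) = 633/(2972 + 43/21) = 633/(62455/21) = 633*(21/62455) = 13293/62455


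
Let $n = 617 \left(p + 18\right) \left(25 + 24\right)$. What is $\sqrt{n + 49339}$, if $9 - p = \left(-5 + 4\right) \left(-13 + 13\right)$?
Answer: $\sqrt{865630} \approx 930.39$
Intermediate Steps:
$p = 9$ ($p = 9 - \left(-5 + 4\right) \left(-13 + 13\right) = 9 - \left(-1\right) 0 = 9 - 0 = 9 + 0 = 9$)
$n = 816291$ ($n = 617 \left(9 + 18\right) \left(25 + 24\right) = 617 \cdot 27 \cdot 49 = 617 \cdot 1323 = 816291$)
$\sqrt{n + 49339} = \sqrt{816291 + 49339} = \sqrt{865630}$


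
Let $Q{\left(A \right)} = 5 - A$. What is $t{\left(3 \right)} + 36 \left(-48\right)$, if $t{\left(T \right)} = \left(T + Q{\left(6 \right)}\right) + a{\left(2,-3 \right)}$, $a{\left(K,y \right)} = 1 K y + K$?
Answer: $-1730$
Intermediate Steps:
$a{\left(K,y \right)} = K + K y$ ($a{\left(K,y \right)} = K y + K = K + K y$)
$t{\left(T \right)} = -5 + T$ ($t{\left(T \right)} = \left(T + \left(5 - 6\right)\right) + 2 \left(1 - 3\right) = \left(T + \left(5 - 6\right)\right) + 2 \left(-2\right) = \left(T - 1\right) - 4 = \left(-1 + T\right) - 4 = -5 + T$)
$t{\left(3 \right)} + 36 \left(-48\right) = \left(-5 + 3\right) + 36 \left(-48\right) = -2 - 1728 = -1730$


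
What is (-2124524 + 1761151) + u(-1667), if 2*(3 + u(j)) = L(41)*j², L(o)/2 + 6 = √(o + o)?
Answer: -17036710 + 2778889*√82 ≈ 8.1272e+6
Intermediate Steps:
L(o) = -12 + 2*√2*√o (L(o) = -12 + 2*√(o + o) = -12 + 2*√(2*o) = -12 + 2*(√2*√o) = -12 + 2*√2*√o)
u(j) = -3 + j²*(-12 + 2*√82)/2 (u(j) = -3 + ((-12 + 2*√2*√41)*j²)/2 = -3 + ((-12 + 2*√82)*j²)/2 = -3 + (j²*(-12 + 2*√82))/2 = -3 + j²*(-12 + 2*√82)/2)
(-2124524 + 1761151) + u(-1667) = (-2124524 + 1761151) + (-3 + (-1667)²*(-6 + √82)) = -363373 + (-3 + 2778889*(-6 + √82)) = -363373 + (-3 + (-16673334 + 2778889*√82)) = -363373 + (-16673337 + 2778889*√82) = -17036710 + 2778889*√82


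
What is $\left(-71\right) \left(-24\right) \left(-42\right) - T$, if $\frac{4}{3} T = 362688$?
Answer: $-343584$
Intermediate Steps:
$T = 272016$ ($T = \frac{3}{4} \cdot 362688 = 272016$)
$\left(-71\right) \left(-24\right) \left(-42\right) - T = \left(-71\right) \left(-24\right) \left(-42\right) - 272016 = 1704 \left(-42\right) - 272016 = -71568 - 272016 = -343584$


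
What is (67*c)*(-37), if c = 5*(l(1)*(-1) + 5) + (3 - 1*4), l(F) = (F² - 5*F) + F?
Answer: -96681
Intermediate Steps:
l(F) = F² - 4*F
c = 39 (c = 5*((1*(-4 + 1))*(-1) + 5) + (3 - 1*4) = 5*((1*(-3))*(-1) + 5) + (3 - 4) = 5*(-3*(-1) + 5) - 1 = 5*(3 + 5) - 1 = 5*8 - 1 = 40 - 1 = 39)
(67*c)*(-37) = (67*39)*(-37) = 2613*(-37) = -96681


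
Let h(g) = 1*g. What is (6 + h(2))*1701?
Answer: 13608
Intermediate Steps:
h(g) = g
(6 + h(2))*1701 = (6 + 2)*1701 = 8*1701 = 13608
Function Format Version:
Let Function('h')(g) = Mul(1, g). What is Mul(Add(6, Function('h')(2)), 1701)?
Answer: 13608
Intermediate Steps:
Function('h')(g) = g
Mul(Add(6, Function('h')(2)), 1701) = Mul(Add(6, 2), 1701) = Mul(8, 1701) = 13608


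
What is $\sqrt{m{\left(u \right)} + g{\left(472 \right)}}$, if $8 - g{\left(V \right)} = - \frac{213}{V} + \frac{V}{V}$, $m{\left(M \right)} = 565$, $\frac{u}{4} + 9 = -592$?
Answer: $\frac{\sqrt{31883246}}{236} \approx 23.926$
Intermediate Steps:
$u = -2404$ ($u = -36 + 4 \left(-592\right) = -36 - 2368 = -2404$)
$g{\left(V \right)} = 7 + \frac{213}{V}$ ($g{\left(V \right)} = 8 - \left(- \frac{213}{V} + \frac{V}{V}\right) = 8 - \left(- \frac{213}{V} + 1\right) = 8 - \left(1 - \frac{213}{V}\right) = 7 + \frac{213}{V}$)
$\sqrt{m{\left(u \right)} + g{\left(472 \right)}} = \sqrt{565 + \left(7 + \frac{213}{472}\right)} = \sqrt{565 + \frac{3517}{472}} = \sqrt{\frac{270197}{472}} = \frac{\sqrt{31883246}}{236}$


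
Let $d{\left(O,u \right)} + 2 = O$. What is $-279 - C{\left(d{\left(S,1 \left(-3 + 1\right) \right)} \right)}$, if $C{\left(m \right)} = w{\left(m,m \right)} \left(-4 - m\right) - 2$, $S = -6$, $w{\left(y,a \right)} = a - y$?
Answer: $-277$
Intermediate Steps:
$d{\left(O,u \right)} = -2 + O$
$C{\left(m \right)} = -2$ ($C{\left(m \right)} = \left(m - m\right) \left(-4 - m\right) - 2 = 0 \left(-4 - m\right) - 2 = 0 - 2 = -2$)
$-279 - C{\left(d{\left(S,1 \left(-3 + 1\right) \right)} \right)} = -279 - -2 = -279 + 2 = -277$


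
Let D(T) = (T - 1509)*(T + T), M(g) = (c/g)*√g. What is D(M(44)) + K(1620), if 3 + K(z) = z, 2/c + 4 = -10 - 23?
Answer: 24350405/15059 + 3018*√11/407 ≈ 1641.6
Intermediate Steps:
c = -2/37 (c = 2/(-4 + (-10 - 23)) = 2/(-4 - 33) = 2/(-37) = 2*(-1/37) = -2/37 ≈ -0.054054)
K(z) = -3 + z
M(g) = -2/(37*√g) (M(g) = (-2/(37*g))*√g = -2/(37*√g))
D(T) = 2*T*(-1509 + T) (D(T) = (-1509 + T)*(2*T) = 2*T*(-1509 + T))
D(M(44)) + K(1620) = 2*(-√11/407)*(-1509 - √11/407) + (-3 + 1620) = 2*(-√11/407)*(-1509 - √11/407) + 1617 = -2*√11*(-1509 - √11/407)/407 + 1617 = 1617 - 2*√11*(-1509 - √11/407)/407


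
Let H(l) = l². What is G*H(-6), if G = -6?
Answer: -216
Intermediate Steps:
G*H(-6) = -6*(-6)² = -6*36 = -216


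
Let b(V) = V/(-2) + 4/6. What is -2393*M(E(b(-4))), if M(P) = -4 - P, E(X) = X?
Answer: 47860/3 ≈ 15953.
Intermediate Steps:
b(V) = 2/3 - V/2 (b(V) = V*(-1/2) + 4*(1/6) = -V/2 + 2/3 = 2/3 - V/2)
-2393*M(E(b(-4))) = -2393*(-4 - (2/3 - 1/2*(-4))) = -2393*(-4 - (2/3 + 2)) = -2393*(-4 - 1*8/3) = -2393*(-4 - 8/3) = -2393*(-20/3) = 47860/3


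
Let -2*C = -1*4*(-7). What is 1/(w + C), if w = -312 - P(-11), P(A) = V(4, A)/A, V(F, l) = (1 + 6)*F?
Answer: -11/3558 ≈ -0.0030916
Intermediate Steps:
V(F, l) = 7*F
P(A) = 28/A (P(A) = (7*4)/A = 28/A)
w = -3404/11 (w = -312 - 28/(-11) = -312 - 28*(-1)/11 = -312 - 1*(-28/11) = -312 + 28/11 = -3404/11 ≈ -309.45)
C = -14 (C = -(-1*4)*(-7)/2 = -(-2)*(-7) = -1/2*28 = -14)
1/(w + C) = 1/(-3404/11 - 14) = 1/(-3558/11) = -11/3558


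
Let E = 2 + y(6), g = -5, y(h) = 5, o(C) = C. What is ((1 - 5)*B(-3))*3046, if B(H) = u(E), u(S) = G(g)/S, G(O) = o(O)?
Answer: 60920/7 ≈ 8702.9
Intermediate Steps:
E = 7 (E = 2 + 5 = 7)
G(O) = O
u(S) = -5/S
B(H) = -5/7
((1 - 5)*B(-3))*3046 = ((1 - 5)*(-5/7))*3046 = -4*(-5/7)*3046 = (20/7)*3046 = 60920/7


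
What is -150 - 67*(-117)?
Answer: 7689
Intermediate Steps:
-150 - 67*(-117) = -150 + 7839 = 7689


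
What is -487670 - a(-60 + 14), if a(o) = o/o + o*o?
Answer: -489787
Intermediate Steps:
a(o) = 1 + o**2
-487670 - a(-60 + 14) = -487670 - (1 + (-60 + 14)**2) = -487670 - (1 + (-46)**2) = -487670 - (1 + 2116) = -487670 - 1*2117 = -487670 - 2117 = -489787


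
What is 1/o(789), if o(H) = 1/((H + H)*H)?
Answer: 1245042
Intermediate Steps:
o(H) = 1/(2*H²) (o(H) = 1/(((2*H))*H) = (1/(2*H))/H = 1/(2*H²))
1/o(789) = 1/((½)/789²) = 1/((½)*(1/622521)) = 1/(1/1245042) = 1245042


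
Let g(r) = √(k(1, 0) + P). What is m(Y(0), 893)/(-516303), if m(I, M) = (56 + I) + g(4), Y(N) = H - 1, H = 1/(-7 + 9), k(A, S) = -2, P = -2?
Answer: -37/344202 - 2*I/516303 ≈ -0.00010749 - 3.8737e-6*I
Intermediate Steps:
H = ½ (H = 1/2 = ½ ≈ 0.50000)
g(r) = 2*I (g(r) = √(-2 - 2) = √(-4) = 2*I)
Y(N) = -½ (Y(N) = ½ - 1 = -½)
m(I, M) = 56 + I + 2*I (m(I, M) = (56 + I) + 2*I = 56 + I + 2*I)
m(Y(0), 893)/(-516303) = (56 - ½ + 2*I)/(-516303) = (111/2 + 2*I)*(-1/516303) = -37/344202 - 2*I/516303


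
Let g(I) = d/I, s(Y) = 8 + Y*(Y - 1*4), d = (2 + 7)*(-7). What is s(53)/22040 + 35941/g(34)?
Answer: -5386516729/277704 ≈ -19397.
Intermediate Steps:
d = -63 (d = 9*(-7) = -63)
s(Y) = 8 + Y*(-4 + Y) (s(Y) = 8 + Y*(Y - 4) = 8 + Y*(-4 + Y))
g(I) = -63/I
s(53)/22040 + 35941/g(34) = (8 + 53² - 4*53)/22040 + 35941/((-63/34)) = (8 + 2809 - 212)*(1/22040) + 35941/((-63*1/34)) = 2605*(1/22040) + 35941/(-63/34) = 521/4408 + 35941*(-34/63) = 521/4408 - 1221994/63 = -5386516729/277704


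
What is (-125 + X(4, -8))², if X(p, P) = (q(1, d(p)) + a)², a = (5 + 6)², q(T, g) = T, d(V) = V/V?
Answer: 217828081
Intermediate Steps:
d(V) = 1
a = 121 (a = 11² = 121)
X(p, P) = 14884 (X(p, P) = (1 + 121)² = 122² = 14884)
(-125 + X(4, -8))² = (-125 + 14884)² = 14759² = 217828081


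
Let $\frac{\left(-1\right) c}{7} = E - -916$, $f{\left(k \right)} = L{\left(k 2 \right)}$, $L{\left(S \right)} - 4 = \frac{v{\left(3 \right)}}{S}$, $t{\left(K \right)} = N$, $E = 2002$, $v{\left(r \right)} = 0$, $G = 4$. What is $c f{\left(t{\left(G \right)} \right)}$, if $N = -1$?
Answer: $-81704$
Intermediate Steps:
$t{\left(K \right)} = -1$
$L{\left(S \right)} = 4$ ($L{\left(S \right)} = 4 + \frac{0}{S} = 4 + 0 = 4$)
$f{\left(k \right)} = 4$
$c = -20426$ ($c = - 7 \left(2002 - -916\right) = - 7 \left(2002 + 916\right) = \left(-7\right) 2918 = -20426$)
$c f{\left(t{\left(G \right)} \right)} = \left(-20426\right) 4 = -81704$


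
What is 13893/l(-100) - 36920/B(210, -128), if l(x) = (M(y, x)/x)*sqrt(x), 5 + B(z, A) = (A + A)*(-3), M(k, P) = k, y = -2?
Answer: -36920/763 - 69465*I ≈ -48.388 - 69465.0*I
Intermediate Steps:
B(z, A) = -5 - 6*A (B(z, A) = -5 + (A + A)*(-3) = -5 + (2*A)*(-3) = -5 - 6*A)
l(x) = -2/sqrt(x) (l(x) = (-2/x)*sqrt(x) = -2/sqrt(x))
13893/l(-100) - 36920/B(210, -128) = 13893/((-(-1)*I/5)) - 36920/(-5 - 6*(-128)) = 13893/((-(-1)*I/5)) - 36920/(-5 + 768) = 13893/((I/5)) - 36920/763 = 13893*(-5*I) - 36920*1/763 = -69465*I - 36920/763 = -36920/763 - 69465*I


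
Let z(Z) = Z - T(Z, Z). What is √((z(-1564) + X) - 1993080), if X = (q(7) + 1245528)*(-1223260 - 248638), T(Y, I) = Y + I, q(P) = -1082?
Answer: 2*I*√457924892506 ≈ 1.3534e+6*I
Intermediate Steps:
T(Y, I) = I + Y
z(Z) = -Z (z(Z) = Z - (Z + Z) = Z - 2*Z = -Z)
X = -1831697578508 (X = (-1082 + 1245528)*(-1223260 - 248638) = 1244446*(-1471898) = -1831697578508)
√((z(-1564) + X) - 1993080) = √((-1*(-1564) - 1831697578508) - 1993080) = √((1564 - 1831697578508) - 1993080) = √(-1831697576944 - 1993080) = √(-1831699570024) = 2*I*√457924892506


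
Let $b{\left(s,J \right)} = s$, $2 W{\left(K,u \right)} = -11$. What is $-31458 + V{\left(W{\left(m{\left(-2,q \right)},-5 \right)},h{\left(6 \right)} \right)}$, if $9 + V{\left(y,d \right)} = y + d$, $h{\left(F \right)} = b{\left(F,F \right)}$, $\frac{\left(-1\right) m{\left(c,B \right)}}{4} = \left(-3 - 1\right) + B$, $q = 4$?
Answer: $- \frac{62933}{2} \approx -31467.0$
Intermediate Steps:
$m{\left(c,B \right)} = 16 - 4 B$ ($m{\left(c,B \right)} = - 4 \left(\left(-3 - 1\right) + B\right) = - 4 \left(-4 + B\right) = 16 - 4 B$)
$W{\left(K,u \right)} = - \frac{11}{2}$ ($W{\left(K,u \right)} = \frac{1}{2} \left(-11\right) = - \frac{11}{2}$)
$h{\left(F \right)} = F$
$V{\left(y,d \right)} = -9 + d + y$ ($V{\left(y,d \right)} = -9 + \left(y + d\right) = -9 + \left(d + y\right) = -9 + d + y$)
$-31458 + V{\left(W{\left(m{\left(-2,q \right)},-5 \right)},h{\left(6 \right)} \right)} = -31458 - \frac{17}{2} = - \frac{62933}{2}$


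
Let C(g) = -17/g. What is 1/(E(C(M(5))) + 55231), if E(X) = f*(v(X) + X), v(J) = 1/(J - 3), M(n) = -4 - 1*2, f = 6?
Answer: 1/55212 ≈ 1.8112e-5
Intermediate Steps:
M(n) = -6 (M(n) = -4 - 2 = -6)
v(J) = 1/(-3 + J)
E(X) = 6*X + 6/(-3 + X) (E(X) = 6*(1/(-3 + X) + X) = 6*(X + 1/(-3 + X)) = 6*X + 6/(-3 + X))
1/(E(C(M(5))) + 55231) = 1/(6*(1 + (-17/(-6))*(-3 - 17/(-6)))/(-3 - 17/(-6)) + 55231) = 1/(6*(1 + (-17*(-1/6))*(-3 - 17*(-1/6)))/(-3 - 17*(-1/6)) + 55231) = 1/(6*(1 + 17*(-3 + 17/6)/6)/(-3 + 17/6) + 55231) = 1/(6*(1 + (17/6)*(-1/6))/(-1/6) + 55231) = 1/(6*(-6)*(1 - 17/36) + 55231) = 1/(6*(-6)*(19/36) + 55231) = 1/(-19 + 55231) = 1/55212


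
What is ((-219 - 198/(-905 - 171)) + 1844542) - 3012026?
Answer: -628224115/538 ≈ -1.1677e+6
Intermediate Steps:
((-219 - 198/(-905 - 171)) + 1844542) - 3012026 = ((-219 - 198/(-1076)) + 1844542) - 3012026 = ((-219 - 1/1076*(-198)) + 1844542) - 3012026 = ((-219 + 99/538) + 1844542) - 3012026 = (-117723/538 + 1844542) - 3012026 = 992245873/538 - 3012026 = -628224115/538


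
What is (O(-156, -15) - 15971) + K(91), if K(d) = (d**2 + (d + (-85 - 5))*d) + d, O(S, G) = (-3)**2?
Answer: -7499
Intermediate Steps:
O(S, G) = 9
K(d) = d + d**2 + d*(-90 + d) (K(d) = (d**2 + (d - 90)*d) + d = (d**2 + (-90 + d)*d) + d = (d**2 + d*(-90 + d)) + d = d + d**2 + d*(-90 + d))
(O(-156, -15) - 15971) + K(91) = (9 - 15971) + 91*(-89 + 2*91) = -15962 + 91*(-89 + 182) = -15962 + 91*93 = -15962 + 8463 = -7499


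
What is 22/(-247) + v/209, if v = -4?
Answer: -294/2717 ≈ -0.10821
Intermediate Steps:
22/(-247) + v/209 = 22/(-247) - 4/209 = 22*(-1/247) - 4*1/209 = -22/247 - 4/209 = -294/2717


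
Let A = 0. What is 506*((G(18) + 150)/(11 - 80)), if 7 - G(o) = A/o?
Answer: -3454/3 ≈ -1151.3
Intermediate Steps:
G(o) = 7 (G(o) = 7 - 0/o = 7 - 1*0 = 7 + 0 = 7)
506*((G(18) + 150)/(11 - 80)) = 506*((7 + 150)/(11 - 80)) = 506*(157/(-69)) = 506*(157*(-1/69)) = 506*(-157/69) = -3454/3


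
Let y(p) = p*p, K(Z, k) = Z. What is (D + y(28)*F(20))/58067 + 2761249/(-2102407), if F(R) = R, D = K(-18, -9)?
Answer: -127409547249/122080467269 ≈ -1.0437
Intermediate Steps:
y(p) = p²
D = -18
(D + y(28)*F(20))/58067 + 2761249/(-2102407) = (-18 + 28²*20)/58067 + 2761249/(-2102407) = (-18 + 784*20)*(1/58067) + 2761249*(-1/2102407) = (-18 + 15680)*(1/58067) - 2761249/2102407 = 15662*(1/58067) - 2761249/2102407 = 15662/58067 - 2761249/2102407 = -127409547249/122080467269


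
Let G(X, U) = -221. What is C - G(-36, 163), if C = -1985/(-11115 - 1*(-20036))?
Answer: 1969556/8921 ≈ 220.78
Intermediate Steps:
C = -1985/8921 (C = -1985/(-11115 + 20036) = -1985/8921 ≈ -0.22251)
C - G(-36, 163) = -1985/8921 - 1*(-221) = -1985/8921 + 221 = 1969556/8921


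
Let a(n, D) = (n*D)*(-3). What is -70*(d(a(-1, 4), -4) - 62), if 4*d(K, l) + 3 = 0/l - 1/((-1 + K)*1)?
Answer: 48335/11 ≈ 4394.1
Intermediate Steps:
a(n, D) = -3*D*n (a(n, D) = (D*n)*(-3) = -3*D*n)
d(K, l) = -¾ - 1/(4*(-1 + K)) (d(K, l) = -¾ + (0/l - 1/((-1 + K)*1))/4 = -¾ + (0 - 1/(-1 + K))/4 = -¾ + (-1/(-1 + K))/4 = -¾ - 1/(4*(-1 + K)))
-70*(d(a(-1, 4), -4) - 62) = -70*((2 - (-9)*4*(-1))/(4*(-1 - 3*4*(-1))) - 62) = -70*((2 - 3*12)/(4*(-1 + 12)) - 62) = -70*((¼)*(2 - 36)/11 - 62) = -70*((¼)*(1/11)*(-34) - 62) = -70*(-17/22 - 62) = -70*(-1381/22) = 48335/11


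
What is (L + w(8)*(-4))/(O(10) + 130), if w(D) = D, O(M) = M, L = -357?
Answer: -389/140 ≈ -2.7786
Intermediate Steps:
(L + w(8)*(-4))/(O(10) + 130) = (-357 + 8*(-4))/(10 + 130) = (-357 - 32)/140 = -389*1/140 = -389/140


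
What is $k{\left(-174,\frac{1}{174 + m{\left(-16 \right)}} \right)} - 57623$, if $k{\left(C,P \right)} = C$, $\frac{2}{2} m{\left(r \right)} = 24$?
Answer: $-57797$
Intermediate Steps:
$m{\left(r \right)} = 24$
$k{\left(-174,\frac{1}{174 + m{\left(-16 \right)}} \right)} - 57623 = -174 - 57623 = -57797$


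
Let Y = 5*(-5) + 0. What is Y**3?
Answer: -15625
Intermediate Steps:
Y = -25 (Y = -25 + 0 = -25)
Y**3 = (-25)**3 = -15625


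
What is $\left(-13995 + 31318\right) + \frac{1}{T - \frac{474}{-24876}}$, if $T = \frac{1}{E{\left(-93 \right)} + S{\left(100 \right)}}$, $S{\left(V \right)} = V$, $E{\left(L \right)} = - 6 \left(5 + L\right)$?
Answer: $\frac{466926761}{26879} \approx 17371.0$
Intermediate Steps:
$E{\left(L \right)} = -30 - 6 L$
$T = \frac{1}{628}$ ($T = \frac{1}{\left(-30 - -558\right) + 100} = \frac{1}{\left(-30 + 558\right) + 100} = \frac{1}{528 + 100} = \frac{1}{628} \approx 0.0015924$)
$\left(-13995 + 31318\right) + \frac{1}{T - \frac{474}{-24876}} = \left(-13995 + 31318\right) + \frac{1}{\frac{1}{628} - \frac{474}{-24876}} = 17323 + \frac{1}{\frac{1}{628} - - \frac{79}{4146}} = 17323 + \frac{1}{\frac{1}{628} + \frac{79}{4146}} = 17323 + \frac{1}{\frac{26879}{1301844}} = 17323 + \frac{1301844}{26879} = \frac{466926761}{26879}$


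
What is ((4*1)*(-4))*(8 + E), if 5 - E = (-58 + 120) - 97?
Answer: -768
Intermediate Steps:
E = 40 (E = 5 - ((-58 + 120) - 97) = 5 - (62 - 97) = 5 - 1*(-35) = 5 + 35 = 40)
((4*1)*(-4))*(8 + E) = ((4*1)*(-4))*(8 + 40) = (4*(-4))*48 = -16*48 = -768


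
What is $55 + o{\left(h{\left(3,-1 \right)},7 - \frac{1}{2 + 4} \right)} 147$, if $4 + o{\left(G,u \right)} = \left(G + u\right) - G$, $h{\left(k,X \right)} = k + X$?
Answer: $\frac{943}{2} \approx 471.5$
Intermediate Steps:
$h{\left(k,X \right)} = X + k$
$o{\left(G,u \right)} = -4 + u$ ($o{\left(G,u \right)} = -4 + \left(\left(G + u\right) - G\right) = -4 + u$)
$55 + o{\left(h{\left(3,-1 \right)},7 - \frac{1}{2 + 4} \right)} 147 = 55 + \left(-4 + \left(7 - \frac{1}{2 + 4}\right)\right) 147 = 55 + \left(-4 + \left(7 - \frac{1}{6}\right)\right) 147 = 55 + \left(-4 + \frac{41}{6}\right) 147 = 55 + \frac{17}{6} \cdot 147 = 55 + \frac{833}{2} = \frac{943}{2}$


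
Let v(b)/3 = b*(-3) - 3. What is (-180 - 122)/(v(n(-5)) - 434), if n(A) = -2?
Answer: 302/425 ≈ 0.71059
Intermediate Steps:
v(b) = -9 - 9*b (v(b) = 3*(b*(-3) - 3) = 3*(-3*b - 3) = 3*(-3 - 3*b) = -9 - 9*b)
(-180 - 122)/(v(n(-5)) - 434) = (-180 - 122)/((-9 - 9*(-2)) - 434) = -302/((-9 + 18) - 434) = -302/(9 - 434) = -302/(-425) = -302*(-1/425) = 302/425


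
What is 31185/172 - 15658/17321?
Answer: 537462209/2979212 ≈ 180.40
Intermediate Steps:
31185/172 - 15658/17321 = 537462209/2979212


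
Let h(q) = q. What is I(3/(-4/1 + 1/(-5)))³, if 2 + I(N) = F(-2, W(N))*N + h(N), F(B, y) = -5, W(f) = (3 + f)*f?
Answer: 216/343 ≈ 0.62974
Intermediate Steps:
W(f) = f*(3 + f)
I(N) = -2 - 4*N (I(N) = -2 + (-5*N + N) = -2 - 4*N)
I(3/(-4/1 + 1/(-5)))³ = (-2 - 12/(-4/1 + 1/(-5)))³ = (-2 - 12/(-4*1 + 1*(-⅕)))³ = (-2 - 12/(-4 - ⅕))³ = (-2 - 12/(-21/5))³ = (-2 - 12*(-5)/21)³ = (-2 - 4*(-5/7))³ = (-2 + 20/7)³ = (6/7)³ = 216/343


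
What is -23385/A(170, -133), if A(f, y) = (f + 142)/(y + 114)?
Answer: 148105/104 ≈ 1424.1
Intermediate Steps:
A(f, y) = (142 + f)/(114 + y)
-23385/A(170, -133) = -23385*(114 - 133)/(142 + 170) = -23385/(312/(-19)) = -23385/((-1/19*312)) = -23385/(-312/19) = -23385*(-19/312) = 148105/104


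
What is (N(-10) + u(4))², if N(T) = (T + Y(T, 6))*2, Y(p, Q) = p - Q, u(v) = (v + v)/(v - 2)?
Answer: 2304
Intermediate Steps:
u(v) = 2*v/(-2 + v) (u(v) = (2*v)/(-2 + v) = 2*v/(-2 + v))
N(T) = -12 + 4*T (N(T) = (T + (T - 1*6))*2 = (T + (T - 6))*2 = (T + (-6 + T))*2 = (-6 + 2*T)*2 = -12 + 4*T)
(N(-10) + u(4))² = ((-12 + 4*(-10)) + 2*4/(-2 + 4))² = ((-12 - 40) + 2*4/2)² = (-52 + 2*4*(½))² = (-52 + 4)² = (-48)² = 2304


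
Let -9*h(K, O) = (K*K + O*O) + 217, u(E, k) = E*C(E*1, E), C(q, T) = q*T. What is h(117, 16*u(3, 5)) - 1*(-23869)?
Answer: 14291/9 ≈ 1587.9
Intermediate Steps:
C(q, T) = T*q
u(E, k) = E³ (u(E, k) = E*(E*(E*1)) = E*(E*E) = E*E² = E³)
h(K, O) = -217/9 - K²/9 - O²/9 (h(K, O) = -((K*K + O*O) + 217)/9 = -((K² + O²) + 217)/9 = -(217 + K² + O²)/9 = -217/9 - K²/9 - O²/9)
h(117, 16*u(3, 5)) - 1*(-23869) = (-217/9 - ⅑*117² - (16*3³)²/9) - 1*(-23869) = (-217/9 - ⅑*13689 - (16*27)²/9) + 23869 = (-217/9 - 1521 - ⅑*432²) + 23869 = (-217/9 - 1521 - ⅑*186624) + 23869 = (-217/9 - 1521 - 20736) + 23869 = -200530/9 + 23869 = 14291/9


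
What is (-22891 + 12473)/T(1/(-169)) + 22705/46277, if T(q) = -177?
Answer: 486132571/8191029 ≈ 59.349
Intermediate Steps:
(-22891 + 12473)/T(1/(-169)) + 22705/46277 = (-22891 + 12473)/(-177) + 22705/46277 = -10418*(-1/177) + 22705*(1/46277) = 10418/177 + 22705/46277 = 486132571/8191029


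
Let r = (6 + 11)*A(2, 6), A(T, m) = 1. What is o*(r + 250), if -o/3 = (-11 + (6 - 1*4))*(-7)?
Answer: -50463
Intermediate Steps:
o = -189 (o = -3*(-11 + (6 - 1*4))*(-7) = -3*(-11 + (6 - 4))*(-7) = -3*(-11 + 2)*(-7) = -(-27)*(-7) = -3*63 = -189)
r = 17 (r = (6 + 11)*1 = 17*1 = 17)
o*(r + 250) = -189*(17 + 250) = -189*267 = -50463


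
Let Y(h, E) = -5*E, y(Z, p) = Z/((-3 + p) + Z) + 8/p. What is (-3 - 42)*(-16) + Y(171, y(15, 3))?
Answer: 2105/3 ≈ 701.67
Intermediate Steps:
y(Z, p) = 8/p + Z/(-3 + Z + p) (y(Z, p) = Z/(-3 + Z + p) + 8/p = 8/p + Z/(-3 + Z + p))
(-3 - 42)*(-16) + Y(171, y(15, 3)) = (-3 - 42)*(-16) - 5*(-24 + 8*15 + 8*3 + 15*3)/(3*(-3 + 15 + 3)) = -45*(-16) - 5*(-24 + 120 + 24 + 45)/(3*15) = 720 - 5*165/(3*15) = 720 - 5*11/3 = 720 - 55/3 = 2105/3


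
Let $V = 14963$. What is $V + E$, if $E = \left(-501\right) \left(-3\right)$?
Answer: $16466$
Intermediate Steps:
$E = 1503$
$V + E = 14963 + 1503 = 16466$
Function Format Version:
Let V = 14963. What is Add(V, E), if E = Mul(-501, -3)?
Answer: 16466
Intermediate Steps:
E = 1503
Add(V, E) = Add(14963, 1503) = 16466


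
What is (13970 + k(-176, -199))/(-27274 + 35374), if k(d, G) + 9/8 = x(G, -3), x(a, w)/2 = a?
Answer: 4021/2400 ≈ 1.6754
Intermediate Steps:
x(a, w) = 2*a
k(d, G) = -9/8 + 2*G
(13970 + k(-176, -199))/(-27274 + 35374) = (13970 + (-9/8 + 2*(-199)))/(-27274 + 35374) = (13970 + (-9/8 - 398))/8100 = (13970 - 3193/8)*(1/8100) = (108567/8)*(1/8100) = 4021/2400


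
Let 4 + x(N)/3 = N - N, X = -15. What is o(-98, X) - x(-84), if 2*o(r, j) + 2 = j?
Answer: 7/2 ≈ 3.5000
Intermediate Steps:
o(r, j) = -1 + j/2
x(N) = -12 (x(N) = -12 + 3*(N - N) = -12 + 3*0 = -12 + 0 = -12)
o(-98, X) - x(-84) = (-1 + (1/2)*(-15)) - 1*(-12) = (-1 - 15/2) + 12 = -17/2 + 12 = 7/2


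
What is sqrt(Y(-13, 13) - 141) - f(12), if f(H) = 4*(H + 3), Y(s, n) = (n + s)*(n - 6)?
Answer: -60 + I*sqrt(141) ≈ -60.0 + 11.874*I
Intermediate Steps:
Y(s, n) = (-6 + n)*(n + s) (Y(s, n) = (n + s)*(-6 + n) = (-6 + n)*(n + s))
f(H) = 12 + 4*H (f(H) = 4*(3 + H) = 12 + 4*H)
sqrt(Y(-13, 13) - 141) - f(12) = sqrt((13**2 - 6*13 - 6*(-13) + 13*(-13)) - 141) - (12 + 4*12) = sqrt((169 - 78 + 78 - 169) - 141) - (12 + 48) = sqrt(0 - 141) - 1*60 = sqrt(-141) - 60 = I*sqrt(141) - 60 = -60 + I*sqrt(141)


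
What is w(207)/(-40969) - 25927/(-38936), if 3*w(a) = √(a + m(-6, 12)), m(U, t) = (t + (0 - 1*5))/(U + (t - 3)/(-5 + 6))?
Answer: 25927/38936 - 2*√471/368721 ≈ 0.66577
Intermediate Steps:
m(U, t) = (-5 + t)/(-3 + U + t) (m(U, t) = (t + (0 - 5))/(U + (-3 + t)/1) = (t - 5)/(U + (-3 + t)*1) = (-5 + t)/(U + (-3 + t)) = (-5 + t)/(-3 + U + t))
w(a) = √(7/3 + a)/3 (w(a) = √(a + (-5 + 12)/(-3 - 6 + 12))/3 = √(a + 7/3)/3 = √(7/3 + a)/3)
w(207)/(-40969) - 25927/(-38936) = (√(21 + 9*207)/9)/(-40969) - 25927/(-38936) = (√(21 + 1863)/9)*(-1/40969) - 25927*(-1/38936) = (√1884/9)*(-1/40969) + 25927/38936 = ((2*√471)/9)*(-1/40969) + 25927/38936 = (2*√471/9)*(-1/40969) + 25927/38936 = -2*√471/368721 + 25927/38936 = 25927/38936 - 2*√471/368721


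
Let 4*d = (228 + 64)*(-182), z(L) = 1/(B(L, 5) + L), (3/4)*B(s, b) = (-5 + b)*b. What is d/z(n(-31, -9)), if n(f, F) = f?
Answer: 411866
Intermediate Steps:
B(s, b) = 4*b*(-5 + b)/3 (B(s, b) = 4*((-5 + b)*b)/3 = 4*(b*(-5 + b))/3 = 4*b*(-5 + b)/3)
z(L) = 1/L (z(L) = 1/((4/3)*5*(-5 + 5) + L) = 1/((4/3)*5*0 + L) = 1/(0 + L) = 1/L)
d = -13286 (d = ((228 + 64)*(-182))/4 = (292*(-182))/4 = (¼)*(-53144) = -13286)
d/z(n(-31, -9)) = -13286/(1/(-31)) = -13286/(-1/31) = -13286*(-31) = 411866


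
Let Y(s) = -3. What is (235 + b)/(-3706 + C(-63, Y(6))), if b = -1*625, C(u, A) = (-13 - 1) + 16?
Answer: 195/1852 ≈ 0.10529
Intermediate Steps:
C(u, A) = 2 (C(u, A) = -14 + 16 = 2)
b = -625
(235 + b)/(-3706 + C(-63, Y(6))) = (235 - 625)/(-3706 + 2) = -390/(-3704) = -390*(-1/3704) = 195/1852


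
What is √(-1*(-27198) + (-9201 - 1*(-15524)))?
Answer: √33521 ≈ 183.09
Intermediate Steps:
√(-1*(-27198) + (-9201 - 1*(-15524))) = √(27198 + (-9201 + 15524)) = √(27198 + 6323) = √33521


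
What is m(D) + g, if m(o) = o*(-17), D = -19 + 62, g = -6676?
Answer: -7407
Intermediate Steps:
D = 43
m(o) = -17*o
m(D) + g = -17*43 - 6676 = -731 - 6676 = -7407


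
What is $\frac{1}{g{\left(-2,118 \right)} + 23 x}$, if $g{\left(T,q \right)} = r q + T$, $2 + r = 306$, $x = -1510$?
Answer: $\frac{1}{1140} \approx 0.00087719$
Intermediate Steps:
$r = 304$ ($r = -2 + 306 = 304$)
$g{\left(T,q \right)} = T + 304 q$ ($g{\left(T,q \right)} = 304 q + T = T + 304 q$)
$\frac{1}{g{\left(-2,118 \right)} + 23 x} = \frac{1}{\left(-2 + 304 \cdot 118\right) + 23 \left(-1510\right)} = \frac{1}{\left(-2 + 35872\right) - 34730} = \frac{1}{35870 - 34730} = \frac{1}{1140}$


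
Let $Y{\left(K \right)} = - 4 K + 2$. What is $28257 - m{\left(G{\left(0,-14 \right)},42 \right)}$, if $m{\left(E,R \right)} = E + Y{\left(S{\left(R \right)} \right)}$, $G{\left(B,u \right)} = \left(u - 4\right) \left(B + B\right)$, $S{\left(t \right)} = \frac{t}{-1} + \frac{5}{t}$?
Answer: $\frac{589837}{21} \approx 28087.0$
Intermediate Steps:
$S{\left(t \right)} = - t + \frac{5}{t}$ ($S{\left(t \right)} = t \left(-1\right) + \frac{5}{t} = - t + \frac{5}{t}$)
$G{\left(B,u \right)} = 2 B \left(-4 + u\right)$ ($G{\left(B,u \right)} = \left(-4 + u\right) 2 B = 2 B \left(-4 + u\right)$)
$Y{\left(K \right)} = 2 - 4 K$
$m{\left(E,R \right)} = 2 + E - \frac{20}{R} + 4 R$ ($m{\left(E,R \right)} = E - \left(-2 + 4 \left(- R + \frac{5}{R}\right)\right) = E + \left(2 + \left(- \frac{20}{R} + 4 R\right)\right) = E + \left(2 - \frac{20}{R} + 4 R\right) = 2 + E - \frac{20}{R} + 4 R$)
$28257 - m{\left(G{\left(0,-14 \right)},42 \right)} = 28257 - \left(2 + 2 \cdot 0 \left(-4 - 14\right) - \frac{20}{42} + 4 \cdot 42\right) = 28257 - \left(2 + 2 \cdot 0 \left(-18\right) - \frac{10}{21} + 168\right) = 28257 - \left(2 + 0 - \frac{10}{21} + 168\right) = 28257 - \frac{3560}{21} = \frac{589837}{21}$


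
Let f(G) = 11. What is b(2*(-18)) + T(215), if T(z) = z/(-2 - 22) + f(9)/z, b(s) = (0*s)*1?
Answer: -45961/5160 ≈ -8.9072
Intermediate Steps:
b(s) = 0 (b(s) = 0*1 = 0)
T(z) = 11/z - z/24 (T(z) = z/(-2 - 22) + 11/z = z/(-24) + 11/z = z*(-1/24) + 11/z = -z/24 + 11/z = 11/z - z/24)
b(2*(-18)) + T(215) = 0 + (11/215 - 1/24*215) = 0 + (11*(1/215) - 215/24) = 0 + (11/215 - 215/24) = 0 - 45961/5160 = -45961/5160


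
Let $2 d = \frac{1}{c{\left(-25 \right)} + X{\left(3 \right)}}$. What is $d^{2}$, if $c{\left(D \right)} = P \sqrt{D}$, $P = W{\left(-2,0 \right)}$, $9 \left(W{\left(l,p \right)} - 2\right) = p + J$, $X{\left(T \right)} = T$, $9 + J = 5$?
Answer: $- \frac{337851}{126742564} - \frac{76545 i}{31685641} \approx -0.0026656 - 0.0024158 i$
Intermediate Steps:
$J = -4$ ($J = -9 + 5 = -4$)
$W{\left(l,p \right)} = \frac{14}{9} + \frac{p}{9}$ ($W{\left(l,p \right)} = 2 + \frac{p - 4}{9} = 2 + \frac{-4 + p}{9} = 2 + \left(- \frac{4}{9} + \frac{p}{9}\right) = \frac{14}{9} + \frac{p}{9}$)
$P = \frac{14}{9}$ ($P = \frac{14}{9} + \frac{1}{9} \cdot 0 = \frac{14}{9} + 0 = \frac{14}{9} \approx 1.5556$)
$c{\left(D \right)} = \frac{14 \sqrt{D}}{9}$
$d = \frac{81 \left(3 - \frac{70 i}{9}\right)}{11258}$ ($d = \frac{1}{2 \left(\frac{14 \sqrt{-25}}{9} + 3\right)} = \frac{1}{2 \left(\frac{14 \cdot 5 i}{9} + 3\right)} = \frac{1}{2 \left(\frac{70 i}{9} + 3\right)} = \frac{1}{2 \left(3 + \frac{70 i}{9}\right)} = \frac{\frac{81}{5629} \left(3 - \frac{70 i}{9}\right)}{2} = \frac{81 \left(3 - \frac{70 i}{9}\right)}{11258} \approx 0.021585 - 0.05596 i$)
$d^{2} = \left(\frac{243}{11258} - \frac{315 i}{5629}\right)^{2}$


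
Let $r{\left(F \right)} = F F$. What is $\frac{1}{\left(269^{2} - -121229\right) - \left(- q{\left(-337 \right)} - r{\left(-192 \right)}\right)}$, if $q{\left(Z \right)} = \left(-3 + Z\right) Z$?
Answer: $\frac{1}{345034} \approx 2.8983 \cdot 10^{-6}$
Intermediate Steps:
$r{\left(F \right)} = F^{2}$
$q{\left(Z \right)} = Z \left(-3 + Z\right)$
$\frac{1}{\left(269^{2} - -121229\right) - \left(- q{\left(-337 \right)} - r{\left(-192 \right)}\right)} = \frac{1}{\left(269^{2} - -121229\right) - \left(- \left(-337\right) \left(-3 - 337\right) - \left(-192\right)^{2}\right)} = \frac{1}{\left(72361 + 121229\right) - \left(- \left(-337\right) \left(-340\right) - 36864\right)} = \frac{1}{193590 - \left(\left(-1\right) 114580 - 36864\right)} = \frac{1}{193590 - \left(-114580 - 36864\right)} = \frac{1}{193590 - -151444} = \frac{1}{193590 + 151444} = \frac{1}{345034}$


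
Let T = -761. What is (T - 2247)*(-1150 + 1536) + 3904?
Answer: -1157184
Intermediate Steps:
(T - 2247)*(-1150 + 1536) + 3904 = (-761 - 2247)*(-1150 + 1536) + 3904 = -3008*386 + 3904 = -1161088 + 3904 = -1157184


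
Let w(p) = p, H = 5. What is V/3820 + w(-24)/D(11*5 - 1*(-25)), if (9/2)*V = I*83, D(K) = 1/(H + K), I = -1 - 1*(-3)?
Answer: -17533717/8595 ≈ -2040.0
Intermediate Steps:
I = 2 (I = -1 + 3 = 2)
D(K) = 1/(5 + K)
V = 332/9 (V = 2*(2*83)/9 = (2/9)*166 = 332/9 ≈ 36.889)
V/3820 + w(-24)/D(11*5 - 1*(-25)) = (332/9)/3820 - 24/(1/(5 + (11*5 - 1*(-25)))) = (332/9)*(1/3820) - 24/(1/(5 + (55 + 25))) = 83/8595 - 24/(1/(5 + 80)) = 83/8595 - 24/(1/85) = 83/8595 - 24/1/85 = 83/8595 - 24*85 = 83/8595 - 2040 = -17533717/8595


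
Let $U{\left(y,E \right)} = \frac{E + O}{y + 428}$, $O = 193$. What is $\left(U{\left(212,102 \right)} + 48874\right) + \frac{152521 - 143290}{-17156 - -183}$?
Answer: $\frac{106180735295}{2172544} \approx 48874.0$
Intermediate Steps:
$U{\left(y,E \right)} = \frac{193 + E}{428 + y}$ ($U{\left(y,E \right)} = \frac{E + 193}{y + 428} = \frac{193 + E}{428 + y}$)
$\left(U{\left(212,102 \right)} + 48874\right) + \frac{152521 - 143290}{-17156 - -183} = \left(\frac{193 + 102}{428 + 212} + 48874\right) + \frac{152521 - 143290}{-17156 - -183} = \left(\frac{1}{640} \cdot 295 + 48874\right) + \frac{9231}{-17156 + \left(368 - 185\right)} = \left(\frac{1}{640} \cdot 295 + 48874\right) + \frac{9231}{-17156 + 183} = \left(\frac{59}{128} + 48874\right) + \frac{9231}{-16973} = \frac{6255931}{128} + 9231 \left(- \frac{1}{16973}\right) = \frac{6255931}{128} - \frac{9231}{16973} = \frac{106180735295}{2172544}$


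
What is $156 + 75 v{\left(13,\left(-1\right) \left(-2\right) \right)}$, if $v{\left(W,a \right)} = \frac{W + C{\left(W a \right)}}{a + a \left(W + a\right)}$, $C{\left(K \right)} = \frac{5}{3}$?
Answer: $\frac{1523}{8} \approx 190.38$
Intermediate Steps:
$C{\left(K \right)} = \frac{5}{3}$ ($C{\left(K \right)} = 5 \cdot \frac{1}{3} = \frac{5}{3}$)
$v{\left(W,a \right)} = \frac{\frac{5}{3} + W}{a + a \left(W + a\right)}$ ($v{\left(W,a \right)} = \frac{W + \frac{5}{3}}{a + a \left(W + a\right)} = \frac{\frac{5}{3} + W}{a + a \left(W + a\right)}$)
$156 + 75 v{\left(13,\left(-1\right) \left(-2\right) \right)} = 156 + 75 \frac{\frac{5}{3} + 13}{\left(-1\right) \left(-2\right) \left(1 + 13 - -2\right)} = 156 + 75 \cdot \frac{1}{2} \frac{1}{1 + 13 + 2} \cdot \frac{44}{3} = 156 + 75 \cdot \frac{1}{2} \cdot \frac{1}{16} \cdot \frac{44}{3} = 156 + 75 \cdot \frac{11}{24} = 156 + \frac{275}{8} = \frac{1523}{8}$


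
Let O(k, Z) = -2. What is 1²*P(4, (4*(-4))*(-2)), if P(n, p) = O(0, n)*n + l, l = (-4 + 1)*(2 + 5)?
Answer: -29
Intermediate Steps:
l = -21 (l = -3*7 = -21)
P(n, p) = -21 - 2*n (P(n, p) = -2*n - 21 = -21 - 2*n)
1²*P(4, (4*(-4))*(-2)) = 1²*(-21 - 2*4) = 1*(-21 - 8) = 1*(-29) = -29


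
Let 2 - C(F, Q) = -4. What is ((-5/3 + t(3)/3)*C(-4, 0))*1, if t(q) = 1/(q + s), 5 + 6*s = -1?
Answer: -9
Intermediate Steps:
s = -1 (s = -⅚ + (⅙)*(-1) = -⅚ - ⅙ = -1)
C(F, Q) = 6 (C(F, Q) = 2 - 1*(-4) = 2 + 4 = 6)
t(q) = 1/(-1 + q) (t(q) = 1/(q - 1) = 1/(-1 + q))
((-5/3 + t(3)/3)*C(-4, 0))*1 = ((-5/3 + 1/((-1 + 3)*3))*6)*1 = ((-5*⅓ + (⅓)/2)*6)*1 = ((-5/3 + (½)*(⅓))*6)*1 = ((-5/3 + ⅙)*6)*1 = -3/2*6*1 = -9*1 = -9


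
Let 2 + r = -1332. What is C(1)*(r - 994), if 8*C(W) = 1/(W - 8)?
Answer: 291/7 ≈ 41.571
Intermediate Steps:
C(W) = 1/(8*(-8 + W)) (C(W) = 1/(8*(W - 8)) = 1/(8*(-8 + W)))
r = -1334 (r = -2 - 1332 = -1334)
C(1)*(r - 994) = (1/(8*(-8 + 1)))*(-1334 - 994) = ((1/8)/(-7))*(-2328) = ((1/8)*(-1/7))*(-2328) = -1/56*(-2328) = 291/7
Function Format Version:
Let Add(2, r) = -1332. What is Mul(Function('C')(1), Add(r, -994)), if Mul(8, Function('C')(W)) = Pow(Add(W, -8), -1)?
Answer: Rational(291, 7) ≈ 41.571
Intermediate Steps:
Function('C')(W) = Mul(Rational(1, 8), Pow(Add(-8, W), -1)) (Function('C')(W) = Mul(Rational(1, 8), Pow(Add(W, -8), -1)) = Mul(Rational(1, 8), Pow(Add(-8, W), -1)))
r = -1334 (r = Add(-2, -1332) = -1334)
Mul(Function('C')(1), Add(r, -994)) = Mul(Mul(Rational(1, 8), Pow(Add(-8, 1), -1)), Add(-1334, -994)) = Mul(Mul(Rational(1, 8), Pow(-7, -1)), -2328) = Mul(Mul(Rational(1, 8), Rational(-1, 7)), -2328) = Mul(Rational(-1, 56), -2328) = Rational(291, 7)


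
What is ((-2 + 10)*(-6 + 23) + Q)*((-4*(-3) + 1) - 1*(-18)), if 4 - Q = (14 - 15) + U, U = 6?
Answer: 4185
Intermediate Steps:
Q = -1 (Q = 4 - ((14 - 15) + 6) = 4 - (-1 + 6) = 4 - 1*5 = 4 - 5 = -1)
((-2 + 10)*(-6 + 23) + Q)*((-4*(-3) + 1) - 1*(-18)) = ((-2 + 10)*(-6 + 23) - 1)*((-4*(-3) + 1) - 1*(-18)) = (8*17 - 1)*((12 + 1) + 18) = (136 - 1)*(13 + 18) = 135*31 = 4185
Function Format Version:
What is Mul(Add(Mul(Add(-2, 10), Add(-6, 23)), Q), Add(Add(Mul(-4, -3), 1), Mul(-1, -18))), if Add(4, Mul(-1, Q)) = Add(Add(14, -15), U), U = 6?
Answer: 4185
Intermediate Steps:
Q = -1 (Q = Add(4, Mul(-1, Add(Add(14, -15), 6))) = Add(4, Mul(-1, Add(-1, 6))) = Add(4, Mul(-1, 5)) = Add(4, -5) = -1)
Mul(Add(Mul(Add(-2, 10), Add(-6, 23)), Q), Add(Add(Mul(-4, -3), 1), Mul(-1, -18))) = Mul(Add(Mul(Add(-2, 10), Add(-6, 23)), -1), Add(Add(Mul(-4, -3), 1), Mul(-1, -18))) = Mul(Add(Mul(8, 17), -1), Add(Add(12, 1), 18)) = Mul(Add(136, -1), Add(13, 18)) = Mul(135, 31) = 4185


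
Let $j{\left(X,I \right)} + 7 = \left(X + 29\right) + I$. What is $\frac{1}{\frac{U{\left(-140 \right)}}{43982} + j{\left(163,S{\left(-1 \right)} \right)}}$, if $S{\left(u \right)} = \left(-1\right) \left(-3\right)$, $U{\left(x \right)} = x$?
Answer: $\frac{21991}{4134238} \approx 0.0053192$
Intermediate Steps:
$S{\left(u \right)} = 3$
$j{\left(X,I \right)} = 22 + I + X$ ($j{\left(X,I \right)} = -7 + \left(\left(X + 29\right) + I\right) = -7 + \left(\left(29 + X\right) + I\right) = -7 + \left(29 + I + X\right) = 22 + I + X$)
$\frac{1}{\frac{U{\left(-140 \right)}}{43982} + j{\left(163,S{\left(-1 \right)} \right)}} = \frac{1}{- \frac{140}{43982} + \left(22 + 3 + 163\right)} = \frac{1}{\left(-140\right) \frac{1}{43982} + 188} = \frac{1}{- \frac{70}{21991} + 188} = \frac{1}{\frac{4134238}{21991}} = \frac{21991}{4134238}$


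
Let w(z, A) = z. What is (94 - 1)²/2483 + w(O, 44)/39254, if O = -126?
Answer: 169597494/48733841 ≈ 3.4801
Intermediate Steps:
(94 - 1)²/2483 + w(O, 44)/39254 = (94 - 1)²/2483 - 126/39254 = 93²*(1/2483) - 126*1/39254 = 8649*(1/2483) - 63/19627 = 8649/2483 - 63/19627 = 169597494/48733841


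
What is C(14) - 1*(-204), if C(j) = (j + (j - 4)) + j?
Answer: 242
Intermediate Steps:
C(j) = -4 + 3*j (C(j) = (j + (-4 + j)) + j = (-4 + 2*j) + j = -4 + 3*j)
C(14) - 1*(-204) = (-4 + 3*14) - 1*(-204) = (-4 + 42) + 204 = 38 + 204 = 242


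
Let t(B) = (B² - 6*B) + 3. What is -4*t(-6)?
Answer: -300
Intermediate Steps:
t(B) = 3 + B² - 6*B
-4*t(-6) = -4*(3 + (-6)² - 6*(-6)) = -4*(3 + 36 + 36) = -4*75 = -300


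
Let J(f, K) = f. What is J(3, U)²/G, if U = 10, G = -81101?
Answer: -9/81101 ≈ -0.00011097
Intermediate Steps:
J(3, U)²/G = 3²/(-81101) = 9*(-1/81101) = -9/81101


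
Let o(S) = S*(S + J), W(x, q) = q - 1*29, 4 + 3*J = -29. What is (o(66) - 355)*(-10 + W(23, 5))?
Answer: -111350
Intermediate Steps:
J = -11 (J = -4/3 + (⅓)*(-29) = -4/3 - 29/3 = -11)
W(x, q) = -29 + q (W(x, q) = q - 29 = -29 + q)
o(S) = S*(-11 + S) (o(S) = S*(S - 11) = S*(-11 + S))
(o(66) - 355)*(-10 + W(23, 5)) = (66*(-11 + 66) - 355)*(-10 + (-29 + 5)) = (66*55 - 355)*(-10 - 24) = (3630 - 355)*(-34) = 3275*(-34) = -111350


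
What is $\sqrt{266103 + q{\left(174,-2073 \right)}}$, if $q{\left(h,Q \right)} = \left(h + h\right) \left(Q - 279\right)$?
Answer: $3 i \sqrt{61377} \approx 743.23 i$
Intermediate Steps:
$q{\left(h,Q \right)} = 2 h \left(-279 + Q\right)$
$\sqrt{266103 + q{\left(174,-2073 \right)}} = \sqrt{266103 + 2 \cdot 174 \left(-279 - 2073\right)} = \sqrt{266103 + 2 \cdot 174 \left(-2352\right)} = \sqrt{266103 - 818496} = \sqrt{-552393} = 3 i \sqrt{61377}$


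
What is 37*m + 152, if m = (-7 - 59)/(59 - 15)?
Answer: 193/2 ≈ 96.500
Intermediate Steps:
m = -3/2 (m = -66/44 = -66*1/44 = -3/2 ≈ -1.5000)
37*m + 152 = 37*(-3/2) + 152 = -111/2 + 152 = 193/2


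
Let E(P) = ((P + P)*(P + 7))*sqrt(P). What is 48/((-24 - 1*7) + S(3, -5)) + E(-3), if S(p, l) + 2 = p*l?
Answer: -1 - 24*I*sqrt(3) ≈ -1.0 - 41.569*I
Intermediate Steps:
E(P) = 2*P**(3/2)*(7 + P) (E(P) = ((2*P)*(7 + P))*sqrt(P) = (2*P*(7 + P))*sqrt(P) = 2*P**(3/2)*(7 + P))
S(p, l) = -2 + l*p (S(p, l) = -2 + p*l = -2 + l*p)
48/((-24 - 1*7) + S(3, -5)) + E(-3) = 48/((-24 - 1*7) + (-2 - 5*3)) + 2*(-3)**(3/2)*(7 - 3) = 48/((-24 - 7) + (-2 - 15)) + 2*(-3*I*sqrt(3))*4 = 48/(-31 - 17) - 24*I*sqrt(3) = 48/(-48) - 24*I*sqrt(3) = 48*(-1/48) - 24*I*sqrt(3) = -1 - 24*I*sqrt(3)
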